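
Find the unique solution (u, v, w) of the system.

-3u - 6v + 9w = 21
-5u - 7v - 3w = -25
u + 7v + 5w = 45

Forward elimination on [A|b]:
R2 <- R2 - (5/3)*R1:  [   0    3  -18  -60 ]
R3 <- R3 - (-1/3)*R1:  [  0   5   8  52 ]
R3 <- R3 - (5/3)*R2:  [   0    0   38  152 ]
Row echelon form:
[ -3  -6    9  |   21 ]
[  0   3  -18  |  -60 ]
[  0   0   38  |  152 ]
Back-substitution:
w = (152) / 38 = 4
v = (-60 - (-18)*(4)) / 3 = 4
u = (21 - (-6)*(4) - (9)*(4)) / -3 = -3

(-3, 4, 4)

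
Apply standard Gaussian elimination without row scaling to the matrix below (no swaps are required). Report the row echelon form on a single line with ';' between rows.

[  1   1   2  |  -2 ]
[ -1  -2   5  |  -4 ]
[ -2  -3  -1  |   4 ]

Forward elimination:
R2 <- R2 - (-1)*R1:  [  0  -1   7  -6 ]
R3 <- R3 - (-2)*R1:  [  0  -1   3   0 ]
R3 <- R3 - (1)*R2:  [  0   0  -4   6 ]
Row echelon form:
[ 1   1   2  |  -2 ]
[ 0  -1   7  |  -6 ]
[ 0   0  -4  |   6 ]

REF = [1 1 2 -2; 0 -1 7 -6; 0 0 -4 6]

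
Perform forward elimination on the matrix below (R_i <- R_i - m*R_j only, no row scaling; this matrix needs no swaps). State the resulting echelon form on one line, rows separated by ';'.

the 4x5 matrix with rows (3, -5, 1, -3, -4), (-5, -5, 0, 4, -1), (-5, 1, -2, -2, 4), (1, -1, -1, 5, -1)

Forward elimination:
R2 <- R2 - (-5/3)*R1:  [     0  -40/3    5/3     -1  -23/3 ]
R3 <- R3 - (-5/3)*R1:  [     0  -22/3   -1/3     -7   -8/3 ]
R4 <- R4 - (1/3)*R1:  [    0   2/3  -4/3     6   1/3 ]
R3 <- R3 - (11/20)*R2:  [       0        0     -5/4  -129/20    31/20 ]
R4 <- R4 - (-1/20)*R2:  [      0       0    -5/4  119/20   -1/20 ]
R4 <- R4 - (1)*R3:  [    0     0     0  62/5  -8/5 ]
Row echelon form:
[ 3     -5     1       -3     -4 ]
[ 0  -40/3   5/3       -1  -23/3 ]
[ 0      0  -5/4  -129/20  31/20 ]
[ 0      0     0     62/5   -8/5 ]

REF = [3 -5 1 -3 -4; 0 -40/3 5/3 -1 -23/3; 0 0 -5/4 -129/20 31/20; 0 0 0 62/5 -8/5]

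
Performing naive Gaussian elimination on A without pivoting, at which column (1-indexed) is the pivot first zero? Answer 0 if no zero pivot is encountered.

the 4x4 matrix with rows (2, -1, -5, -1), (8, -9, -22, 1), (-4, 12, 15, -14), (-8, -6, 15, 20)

Naive forward elimination:
R2 <- R2 - (4)*R1:  [  0  -5  -2   5 ]
R3 <- R3 - (-2)*R1:  [   0   10    5  -16 ]
R4 <- R4 - (-4)*R1:  [   0  -10   -5   16 ]
R3 <- R3 - (-2)*R2:  [  0   0   1  -6 ]
R4 <- R4 - (2)*R2:  [  0   0  -1   6 ]
R4 <- R4 - (-1)*R3:  [ 0  0  0  0 ]
Matrix at this point:
[ 2  -1  -5  -1 ]
[ 0  -5  -2   5 ]
[ 0   0   1  -6 ]
[ 0   0   0   0 ]
Pivot entry (4,4) in the last row is zero and there are no rows below to swap with -> zero pivot in column 4 (A is singular).

first zero-pivot column = 4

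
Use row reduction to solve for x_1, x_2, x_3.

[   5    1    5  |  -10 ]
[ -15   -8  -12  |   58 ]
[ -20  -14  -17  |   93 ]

(-2, -5, 1)

Forward elimination on [A|b]:
R2 <- R2 - (-3)*R1:  [  0  -5   3  28 ]
R3 <- R3 - (-4)*R1:  [   0  -10    3   53 ]
R3 <- R3 - (2)*R2:  [  0   0  -3  -3 ]
Row echelon form:
[ 5   1   5  |  -10 ]
[ 0  -5   3  |   28 ]
[ 0   0  -3  |   -3 ]
Back-substitution:
x_3 = (-3) / -3 = 1
x_2 = (28 - (3)*(1)) / -5 = -5
x_1 = (-10 - (1)*(-5) - (5)*(1)) / 5 = -2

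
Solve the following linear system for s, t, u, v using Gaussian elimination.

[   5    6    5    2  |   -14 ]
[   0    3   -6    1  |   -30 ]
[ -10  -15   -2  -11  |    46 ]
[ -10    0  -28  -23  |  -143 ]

Forward elimination on [A|b]:
R3 <- R3 - (-2)*R1:  [  0  -3   8  -7  18 ]
R4 <- R4 - (-2)*R1:  [    0    12   -18   -19  -171 ]
R3 <- R3 - (-1)*R2:  [   0    0    2   -6  -12 ]
R4 <- R4 - (4)*R2:  [   0    0    6  -23  -51 ]
R4 <- R4 - (3)*R3:  [   0    0    0   -5  -15 ]
Row echelon form:
[ 5  6   5   2  |  -14 ]
[ 0  3  -6   1  |  -30 ]
[ 0  0   2  -6  |  -12 ]
[ 0  0   0  -5  |  -15 ]
Back-substitution:
v = (-15) / -5 = 3
u = (-12 - (-6)*(3)) / 2 = 3
t = (-30 - (-6)*(3) - (1)*(3)) / 3 = -5
s = (-14 - (6)*(-5) - (5)*(3) - (2)*(3)) / 5 = -1

(-1, -5, 3, 3)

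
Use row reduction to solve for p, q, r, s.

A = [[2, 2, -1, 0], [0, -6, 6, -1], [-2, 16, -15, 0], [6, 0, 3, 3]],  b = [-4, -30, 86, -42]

(-5, 1, -4, 0)

Forward elimination on [A|b]:
R3 <- R3 - (-1)*R1:  [   0   18  -16    0   82 ]
R4 <- R4 - (3)*R1:  [   0   -6    6    3  -30 ]
R3 <- R3 - (-3)*R2:  [  0   0   2  -3  -8 ]
R4 <- R4 - (1)*R2:  [ 0  0  0  4  0 ]
Row echelon form:
[ 2   2  -1   0  |   -4 ]
[ 0  -6   6  -1  |  -30 ]
[ 0   0   2  -3  |   -8 ]
[ 0   0   0   4  |    0 ]
Back-substitution:
s = (0) / 4 = 0
r = (-8 - (-3)*(0)) / 2 = -4
q = (-30 - (6)*(-4) - (-1)*(0)) / -6 = 1
p = (-4 - (2)*(1) - (-1)*(-4)) / 2 = -5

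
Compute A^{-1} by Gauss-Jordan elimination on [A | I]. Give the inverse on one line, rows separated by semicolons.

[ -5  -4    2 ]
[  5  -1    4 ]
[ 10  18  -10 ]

Gauss-Jordan on [A | I]:
R1 <- (1/-5)*R1:  [    1   4/5  -2/5  |  -1/5     0     0 ]
R2 <- R2 - (5)*R1:  [  0  -5   6  |   1   1   0 ]
R3 <- R3 - (10)*R1:  [  0  10  -6  |   2   0   1 ]
R2 <- (1/-5)*R2:  [    0     1  -6/5  |  -1/5  -1/5     0 ]
R1 <- R1 - (4/5)*R2:  [     1      0  14/25  |  -1/25   4/25      0 ]
R3 <- R3 - (10)*R2:  [ 0  0  6  |  4  2  1 ]
R3 <- (1/6)*R3:  [   0    0    1  |  2/3  1/3  1/6 ]
R1 <- R1 - (14/25)*R3:  [      1       0       0  |  -31/75   -2/75   -7/75 ]
R2 <- R2 - (-6/5)*R3:  [   0    1    0  |  3/5  1/5  1/5 ]
Right block of [I | A^{-1}] is the inverse:
[ -31/75  -2/75  -7/75 ]
[    3/5    1/5    1/5 ]
[    2/3    1/3    1/6 ]

inverse = [-31/75 -2/75 -7/75; 3/5 1/5 1/5; 2/3 1/3 1/6]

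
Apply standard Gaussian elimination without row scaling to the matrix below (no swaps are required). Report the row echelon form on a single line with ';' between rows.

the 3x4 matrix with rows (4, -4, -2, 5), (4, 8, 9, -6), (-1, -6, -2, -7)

Forward elimination:
R2 <- R2 - (1)*R1:  [   0   12   11  -11 ]
R3 <- R3 - (-1/4)*R1:  [     0     -7   -5/2  -23/4 ]
R3 <- R3 - (-7/12)*R2:  [     0      0  47/12  -73/6 ]
Row echelon form:
[ 4  -4     -2      5 ]
[ 0  12     11    -11 ]
[ 0   0  47/12  -73/6 ]

REF = [4 -4 -2 5; 0 12 11 -11; 0 0 47/12 -73/6]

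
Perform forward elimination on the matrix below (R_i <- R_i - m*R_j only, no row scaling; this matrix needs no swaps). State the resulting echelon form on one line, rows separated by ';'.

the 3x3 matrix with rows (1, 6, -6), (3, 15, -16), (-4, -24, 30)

REF = [1 6 -6; 0 -3 2; 0 0 6]

Forward elimination:
R2 <- R2 - (3)*R1:  [  0  -3   2 ]
R3 <- R3 - (-4)*R1:  [ 0  0  6 ]
Row echelon form:
[ 1   6  -6 ]
[ 0  -3   2 ]
[ 0   0   6 ]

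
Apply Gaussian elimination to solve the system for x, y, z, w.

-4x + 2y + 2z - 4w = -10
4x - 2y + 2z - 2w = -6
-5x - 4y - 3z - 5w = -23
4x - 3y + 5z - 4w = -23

(3, 5, -4, 0)

Forward elimination on [A|b]:
R2 <- R2 - (-1)*R1:  [   0    0    4   -6  -16 ]
R3 <- R3 - (5/4)*R1:  [     0  -13/2  -11/2      0  -21/2 ]
R4 <- R4 - (-1)*R1:  [   0   -1    7   -8  -33 ]
R2 <-> R3   (pivot in column 2 was zero)
[ -4      2      2  -4    -10 ]
[  0  -13/2  -11/2   0  -21/2 ]
[  0      0      4  -6    -16 ]
[  0     -1      7  -8    -33 ]
R4 <- R4 - (2/13)*R2:  [       0        0   102/13       -8  -408/13 ]
R4 <- R4 - (51/26)*R3:  [     0      0      0  49/13      0 ]
Row echelon form:
[ -4      2      2     -4  |    -10 ]
[  0  -13/2  -11/2      0  |  -21/2 ]
[  0      0      4     -6  |    -16 ]
[  0      0      0  49/13  |      0 ]
Back-substitution:
w = (0) / (49/13) = 0
z = (-16 - (-6)*(0)) / 4 = -4
y = (-21/2 - (-11/2)*(-4)) / (-13/2) = 5
x = (-10 - (2)*(5) - (2)*(-4) - (-4)*(0)) / -4 = 3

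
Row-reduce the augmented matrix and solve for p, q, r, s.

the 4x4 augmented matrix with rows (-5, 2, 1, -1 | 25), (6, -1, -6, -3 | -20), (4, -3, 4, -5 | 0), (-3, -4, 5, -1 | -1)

(-2, 5, 2, -3)

Forward elimination on [A|b]:
R2 <- R2 - (-6/5)*R1:  [     0    7/5  -24/5  -21/5     10 ]
R3 <- R3 - (-4/5)*R1:  [     0   -7/5   24/5  -29/5     20 ]
R4 <- R4 - (3/5)*R1:  [     0  -26/5   22/5   -2/5    -16 ]
R3 <- R3 - (-1)*R2:  [   0    0    0  -10   30 ]
R4 <- R4 - (-26/7)*R2:  [     0      0  -94/7    -16  148/7 ]
R3 <-> R4   (pivot in column 3 was zero)
[ -5    2      1     -1     25 ]
[  0  7/5  -24/5  -21/5     10 ]
[  0    0  -94/7    -16  148/7 ]
[  0    0      0    -10     30 ]
Row echelon form:
[ -5    2      1     -1  |     25 ]
[  0  7/5  -24/5  -21/5  |     10 ]
[  0    0  -94/7    -16  |  148/7 ]
[  0    0      0    -10  |     30 ]
Back-substitution:
s = (30) / -10 = -3
r = (148/7 - (-16)*(-3)) / (-94/7) = 2
q = (10 - (-24/5)*(2) - (-21/5)*(-3)) / (7/5) = 5
p = (25 - (2)*(5) - (1)*(2) - (-1)*(-3)) / -5 = -2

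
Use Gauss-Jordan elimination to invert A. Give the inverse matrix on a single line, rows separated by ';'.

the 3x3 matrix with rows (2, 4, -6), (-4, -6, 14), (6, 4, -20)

Gauss-Jordan on [A | I]:
R1 <- (1/2)*R1:  [   1    2   -3  |  1/2    0    0 ]
R2 <- R2 - (-4)*R1:  [ 0  2  2  |  2  1  0 ]
R3 <- R3 - (6)*R1:  [  0  -8  -2  |  -3   0   1 ]
R2 <- (1/2)*R2:  [   0    1    1  |    1  1/2    0 ]
R1 <- R1 - (2)*R2:  [    1     0    -5  |  -3/2    -1     0 ]
R3 <- R3 - (-8)*R2:  [ 0  0  6  |  5  4  1 ]
R3 <- (1/6)*R3:  [   0    0    1  |  5/6  2/3  1/6 ]
R1 <- R1 - (-5)*R3:  [   1    0    0  |  8/3  7/3  5/6 ]
R2 <- R2 - (1)*R3:  [    0     1     0  |   1/6  -1/6  -1/6 ]
Right block of [I | A^{-1}] is the inverse:
[ 8/3   7/3   5/6 ]
[ 1/6  -1/6  -1/6 ]
[ 5/6   2/3   1/6 ]

inverse = [8/3 7/3 5/6; 1/6 -1/6 -1/6; 5/6 2/3 1/6]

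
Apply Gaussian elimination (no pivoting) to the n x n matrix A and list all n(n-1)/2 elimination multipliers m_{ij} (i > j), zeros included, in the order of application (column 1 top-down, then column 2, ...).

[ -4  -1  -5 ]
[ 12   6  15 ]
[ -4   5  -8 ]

multipliers: -3, 1, 2

Forward elimination:
R2 <- R2 - (-3)*R1:  [ 0  3  0 ]
R3 <- R3 - (1)*R1:  [  0   6  -3 ]
R3 <- R3 - (2)*R2:  [  0   0  -3 ]
Multipliers (in order of application): m_{21} = -3, m_{31} = 1, m_{32} = 2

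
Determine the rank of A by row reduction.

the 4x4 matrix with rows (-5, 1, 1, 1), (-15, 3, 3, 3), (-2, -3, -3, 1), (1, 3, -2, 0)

rank(A) = 3

Row reduction:
R2 <- R2 - (3)*R1:  [ 0  0  0  0 ]
R3 <- R3 - (2/5)*R1:  [     0  -17/5  -17/5    3/5 ]
R4 <- R4 - (-1/5)*R1:  [    0  16/5  -9/5   1/5 ]
R2 <-> R3   (pivot in column 2 was zero)
[ -5      1      1    1 ]
[  0  -17/5  -17/5  3/5 ]
[  0      0      0    0 ]
[  0   16/5   -9/5  1/5 ]
R4 <- R4 - (-16/17)*R2:  [     0      0     -5  13/17 ]
R3 <-> R4   (pivot in column 3 was zero)
[ -5      1      1      1 ]
[  0  -17/5  -17/5    3/5 ]
[  0      0     -5  13/17 ]
[  0      0      0      0 ]
Row echelon form:
[ -5      1      1      1 ]
[  0  -17/5  -17/5    3/5 ]
[  0      0     -5  13/17 ]
[  0      0      0      0 ]
Nonzero rows / pivot columns: 3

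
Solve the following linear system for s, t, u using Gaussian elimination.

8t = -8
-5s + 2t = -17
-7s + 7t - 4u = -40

Forward elimination on [A|b]:
R1 <-> R2   (pivot in column 1 was zero)
[ -5  2   0  -17 ]
[  0  8   0   -8 ]
[ -7  7  -4  -40 ]
R3 <- R3 - (7/5)*R1:  [     0   21/5     -4  -81/5 ]
R3 <- R3 - (21/40)*R2:  [   0    0   -4  -12 ]
Row echelon form:
[ -5  2   0  |  -17 ]
[  0  8   0  |   -8 ]
[  0  0  -4  |  -12 ]
Back-substitution:
u = (-12) / -4 = 3
t = (-8) / 8 = -1
s = (-17 - (2)*(-1)) / -5 = 3

(3, -1, 3)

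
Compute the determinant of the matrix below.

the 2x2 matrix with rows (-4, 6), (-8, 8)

det(A) = 16

Forward elimination:
R2 <- R2 - (2)*R1:  [  0  -4 ]
Upper-triangular form:
[ -4   6 ]
[  0  -4 ]
det(A) = (-1)^0 * (-4) * (-4) = 16  (0 row swaps -> sign +1)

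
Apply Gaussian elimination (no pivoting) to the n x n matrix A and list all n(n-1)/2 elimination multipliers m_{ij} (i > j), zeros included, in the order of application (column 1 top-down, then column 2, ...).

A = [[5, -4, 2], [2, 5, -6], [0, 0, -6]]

Forward elimination:
R2 <- R2 - (2/5)*R1:  [     0   33/5  -34/5 ]
R3: entry in column 1 is already 0 -> m_{31} = 0 (no row operation needed)
R3: entry in column 2 is already 0 -> m_{32} = 0 (no row operation needed)
Multipliers (in order of application): m_{21} = 2/5, m_{31} = 0, m_{32} = 0

multipliers: 2/5, 0, 0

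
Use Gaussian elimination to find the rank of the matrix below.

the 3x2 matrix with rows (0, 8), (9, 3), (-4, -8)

rank(A) = 2

Row reduction:
R1 <-> R2   (pivot in column 1 was zero)
[  9   3 ]
[  0   8 ]
[ -4  -8 ]
R3 <- R3 - (-4/9)*R1:  [     0  -20/3 ]
R3 <- R3 - (-5/6)*R2:  [ 0  0 ]
Row echelon form:
[ 9  3 ]
[ 0  8 ]
[ 0  0 ]
Nonzero rows / pivot columns: 2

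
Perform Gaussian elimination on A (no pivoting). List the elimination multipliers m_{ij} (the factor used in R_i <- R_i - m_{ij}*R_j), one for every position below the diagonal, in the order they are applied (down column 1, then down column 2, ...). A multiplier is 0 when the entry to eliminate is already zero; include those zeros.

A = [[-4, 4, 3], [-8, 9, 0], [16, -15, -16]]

Forward elimination:
R2 <- R2 - (2)*R1:  [  0   1  -6 ]
R3 <- R3 - (-4)*R1:  [  0   1  -4 ]
R3 <- R3 - (1)*R2:  [ 0  0  2 ]
Multipliers (in order of application): m_{21} = 2, m_{31} = -4, m_{32} = 1

multipliers: 2, -4, 1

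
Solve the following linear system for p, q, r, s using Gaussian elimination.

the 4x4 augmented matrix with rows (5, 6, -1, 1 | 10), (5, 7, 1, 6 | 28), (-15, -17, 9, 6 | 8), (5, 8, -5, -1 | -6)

Forward elimination on [A|b]:
R2 <- R2 - (1)*R1:  [  0   1   2   5  18 ]
R3 <- R3 - (-3)*R1:  [  0   1   6   9  38 ]
R4 <- R4 - (1)*R1:  [   0    2   -4   -2  -16 ]
R3 <- R3 - (1)*R2:  [  0   0   4   4  20 ]
R4 <- R4 - (2)*R2:  [   0    0   -8  -12  -52 ]
R4 <- R4 - (-2)*R3:  [   0    0    0   -4  -12 ]
Row echelon form:
[ 5  6  -1   1  |   10 ]
[ 0  1   2   5  |   18 ]
[ 0  0   4   4  |   20 ]
[ 0  0   0  -4  |  -12 ]
Back-substitution:
s = (-12) / -4 = 3
r = (20 - (4)*(3)) / 4 = 2
q = (18 - (2)*(2) - (5)*(3)) / 1 = -1
p = (10 - (6)*(-1) - (-1)*(2) - (1)*(3)) / 5 = 3

(3, -1, 2, 3)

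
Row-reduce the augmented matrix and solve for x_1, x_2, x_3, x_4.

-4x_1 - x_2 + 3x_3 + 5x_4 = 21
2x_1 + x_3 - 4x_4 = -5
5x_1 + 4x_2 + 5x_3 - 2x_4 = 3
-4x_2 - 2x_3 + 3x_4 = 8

Forward elimination on [A|b]:
R2 <- R2 - (-1/2)*R1:  [    0  -1/2   5/2  -3/2  11/2 ]
R3 <- R3 - (-5/4)*R1:  [     0   11/4   35/4   17/4  117/4 ]
R3 <- R3 - (-11/2)*R2:  [     0      0   45/2     -4  119/2 ]
R4 <- R4 - (8)*R2:  [   0    0  -22   15  -36 ]
R4 <- R4 - (-44/45)*R3:  [      0       0       0  499/45  998/45 ]
Row echelon form:
[ -4    -1     3       5  |      21 ]
[  0  -1/2   5/2    -3/2  |    11/2 ]
[  0     0  45/2      -4  |   119/2 ]
[  0     0     0  499/45  |  998/45 ]
Back-substitution:
x_4 = (998/45) / (499/45) = 2
x_3 = (119/2 - (-4)*(2)) / (45/2) = 3
x_2 = (11/2 - (5/2)*(3) - (-3/2)*(2)) / (-1/2) = -2
x_1 = (21 - (-1)*(-2) - (3)*(3) - (5)*(2)) / -4 = 0

(0, -2, 3, 2)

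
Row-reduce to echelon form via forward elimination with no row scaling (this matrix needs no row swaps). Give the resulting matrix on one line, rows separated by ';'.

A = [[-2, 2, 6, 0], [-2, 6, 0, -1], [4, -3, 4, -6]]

Forward elimination:
R2 <- R2 - (1)*R1:  [  0   4  -6  -1 ]
R3 <- R3 - (-2)*R1:  [  0   1  16  -6 ]
R3 <- R3 - (1/4)*R2:  [     0      0   35/2  -23/4 ]
Row echelon form:
[ -2  2     6      0 ]
[  0  4    -6     -1 ]
[  0  0  35/2  -23/4 ]

REF = [-2 2 6 0; 0 4 -6 -1; 0 0 35/2 -23/4]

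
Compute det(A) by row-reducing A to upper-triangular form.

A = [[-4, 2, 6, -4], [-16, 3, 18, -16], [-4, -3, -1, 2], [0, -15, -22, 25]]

det(A) = -20

Forward elimination:
R2 <- R2 - (4)*R1:  [  0  -5  -6   0 ]
R3 <- R3 - (1)*R1:  [  0  -5  -7   6 ]
R3 <- R3 - (1)*R2:  [  0   0  -1   6 ]
R4 <- R4 - (3)*R2:  [  0   0  -4  25 ]
R4 <- R4 - (4)*R3:  [ 0  0  0  1 ]
Upper-triangular form:
[ -4   2   6  -4 ]
[  0  -5  -6   0 ]
[  0   0  -1   6 ]
[  0   0   0   1 ]
det(A) = (-1)^0 * (-4) * (-5) * (-1) * (1) = -20  (0 row swaps -> sign +1)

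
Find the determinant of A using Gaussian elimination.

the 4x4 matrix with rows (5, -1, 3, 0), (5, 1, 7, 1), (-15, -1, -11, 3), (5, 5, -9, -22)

det(A) = -300

Forward elimination:
R2 <- R2 - (1)*R1:  [ 0  2  4  1 ]
R3 <- R3 - (-3)*R1:  [  0  -4  -2   3 ]
R4 <- R4 - (1)*R1:  [   0    6  -12  -22 ]
R3 <- R3 - (-2)*R2:  [ 0  0  6  5 ]
R4 <- R4 - (3)*R2:  [   0    0  -24  -25 ]
R4 <- R4 - (-4)*R3:  [  0   0   0  -5 ]
Upper-triangular form:
[ 5  -1  3   0 ]
[ 0   2  4   1 ]
[ 0   0  6   5 ]
[ 0   0  0  -5 ]
det(A) = (-1)^0 * (5) * (2) * (6) * (-5) = -300  (0 row swaps -> sign +1)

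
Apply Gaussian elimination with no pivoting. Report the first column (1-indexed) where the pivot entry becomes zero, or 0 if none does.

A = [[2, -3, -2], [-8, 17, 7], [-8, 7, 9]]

first zero-pivot column = 3

Naive forward elimination:
R2 <- R2 - (-4)*R1:  [  0   5  -1 ]
R3 <- R3 - (-4)*R1:  [  0  -5   1 ]
R3 <- R3 - (-1)*R2:  [ 0  0  0 ]
Matrix at this point:
[ 2  -3  -2 ]
[ 0   5  -1 ]
[ 0   0   0 ]
Pivot entry (3,3) in the last row is zero and there are no rows below to swap with -> zero pivot in column 3 (A is singular).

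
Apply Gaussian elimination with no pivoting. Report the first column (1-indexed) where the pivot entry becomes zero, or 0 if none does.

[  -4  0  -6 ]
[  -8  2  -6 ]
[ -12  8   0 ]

first zero-pivot column = 0

Naive forward elimination:
R2 <- R2 - (2)*R1:  [ 0  2  6 ]
R3 <- R3 - (3)*R1:  [  0   8  18 ]
R3 <- R3 - (4)*R2:  [  0   0  -6 ]
All pivots nonzero; naive elimination completes without hitting a zero pivot.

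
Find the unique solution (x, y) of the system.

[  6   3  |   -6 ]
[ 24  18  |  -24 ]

Forward elimination on [A|b]:
R2 <- R2 - (4)*R1:  [ 0  6  0 ]
Row echelon form:
[ 6  3  |  -6 ]
[ 0  6  |   0 ]
Back-substitution:
y = (0) / 6 = 0
x = (-6 - (3)*(0)) / 6 = -1

(-1, 0)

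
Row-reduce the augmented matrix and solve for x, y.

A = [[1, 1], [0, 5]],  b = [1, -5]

(2, -1)

Forward elimination on [A|b]:
Row echelon form:
[ 1  1  |   1 ]
[ 0  5  |  -5 ]
Back-substitution:
y = (-5) / 5 = -1
x = (1 - (1)*(-1)) / 1 = 2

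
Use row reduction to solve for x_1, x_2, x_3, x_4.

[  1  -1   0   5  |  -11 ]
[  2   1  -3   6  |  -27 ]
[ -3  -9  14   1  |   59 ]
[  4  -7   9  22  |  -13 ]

(5, -4, 3, -4)

Forward elimination on [A|b]:
R2 <- R2 - (2)*R1:  [  0   3  -3  -4  -5 ]
R3 <- R3 - (-3)*R1:  [   0  -12   14   16   26 ]
R4 <- R4 - (4)*R1:  [  0  -3   9   2  31 ]
R3 <- R3 - (-4)*R2:  [ 0  0  2  0  6 ]
R4 <- R4 - (-1)*R2:  [  0   0   6  -2  26 ]
R4 <- R4 - (3)*R3:  [  0   0   0  -2   8 ]
Row echelon form:
[ 1  -1   0   5  |  -11 ]
[ 0   3  -3  -4  |   -5 ]
[ 0   0   2   0  |    6 ]
[ 0   0   0  -2  |    8 ]
Back-substitution:
x_4 = (8) / -2 = -4
x_3 = (6) / 2 = 3
x_2 = (-5 - (-3)*(3) - (-4)*(-4)) / 3 = -4
x_1 = (-11 - (-1)*(-4) - (5)*(-4)) / 1 = 5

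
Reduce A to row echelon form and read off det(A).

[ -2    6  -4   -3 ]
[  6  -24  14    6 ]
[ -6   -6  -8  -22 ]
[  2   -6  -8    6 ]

Forward elimination:
R2 <- R2 - (-3)*R1:  [  0  -6   2  -3 ]
R3 <- R3 - (3)*R1:  [   0  -24    4  -13 ]
R4 <- R4 - (-1)*R1:  [   0    0  -12    3 ]
R3 <- R3 - (4)*R2:  [  0   0  -4  -1 ]
R4 <- R4 - (3)*R3:  [ 0  0  0  6 ]
Upper-triangular form:
[ -2   6  -4  -3 ]
[  0  -6   2  -3 ]
[  0   0  -4  -1 ]
[  0   0   0   6 ]
det(A) = (-1)^0 * (-2) * (-6) * (-4) * (6) = -288  (0 row swaps -> sign +1)

det(A) = -288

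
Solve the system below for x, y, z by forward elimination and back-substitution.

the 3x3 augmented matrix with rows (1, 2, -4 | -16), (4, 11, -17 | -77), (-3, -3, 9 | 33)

Forward elimination on [A|b]:
R2 <- R2 - (4)*R1:  [   0    3   -1  -13 ]
R3 <- R3 - (-3)*R1:  [   0    3   -3  -15 ]
R3 <- R3 - (1)*R2:  [  0   0  -2  -2 ]
Row echelon form:
[ 1  2  -4  |  -16 ]
[ 0  3  -1  |  -13 ]
[ 0  0  -2  |   -2 ]
Back-substitution:
z = (-2) / -2 = 1
y = (-13 - (-1)*(1)) / 3 = -4
x = (-16 - (2)*(-4) - (-4)*(1)) / 1 = -4

(-4, -4, 1)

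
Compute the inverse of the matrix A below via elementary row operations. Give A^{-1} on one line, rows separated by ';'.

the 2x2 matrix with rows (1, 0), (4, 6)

Gauss-Jordan on [A | I]:
R2 <- R2 - (4)*R1:  [  0   6  |  -4   1 ]
R2 <- (1/6)*R2:  [    0     1  |  -2/3   1/6 ]
Right block of [I | A^{-1}] is the inverse:
[    1    0 ]
[ -2/3  1/6 ]

inverse = [1 0; -2/3 1/6]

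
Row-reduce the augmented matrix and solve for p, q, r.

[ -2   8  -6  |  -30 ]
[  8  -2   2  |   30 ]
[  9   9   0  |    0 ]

(3, -3, 0)

Forward elimination on [A|b]:
R2 <- R2 - (-4)*R1:  [   0   30  -22  -90 ]
R3 <- R3 - (-9/2)*R1:  [    0    45   -27  -135 ]
R3 <- R3 - (3/2)*R2:  [ 0  0  6  0 ]
Row echelon form:
[ -2   8   -6  |  -30 ]
[  0  30  -22  |  -90 ]
[  0   0    6  |    0 ]
Back-substitution:
r = (0) / 6 = 0
q = (-90 - (-22)*(0)) / 30 = -3
p = (-30 - (8)*(-3) - (-6)*(0)) / -2 = 3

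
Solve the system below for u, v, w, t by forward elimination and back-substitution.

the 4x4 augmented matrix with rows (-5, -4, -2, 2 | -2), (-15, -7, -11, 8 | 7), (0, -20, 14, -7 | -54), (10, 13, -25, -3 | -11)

(0, 2, 1, 4)

Forward elimination on [A|b]:
R2 <- R2 - (3)*R1:  [  0   5  -5   2  13 ]
R4 <- R4 - (-2)*R1:  [   0    5  -29    1  -15 ]
R3 <- R3 - (-4)*R2:  [  0   0  -6   1  -2 ]
R4 <- R4 - (1)*R2:  [   0    0  -24   -1  -28 ]
R4 <- R4 - (4)*R3:  [   0    0    0   -5  -20 ]
Row echelon form:
[ -5  -4  -2   2  |   -2 ]
[  0   5  -5   2  |   13 ]
[  0   0  -6   1  |   -2 ]
[  0   0   0  -5  |  -20 ]
Back-substitution:
t = (-20) / -5 = 4
w = (-2 - (1)*(4)) / -6 = 1
v = (13 - (-5)*(1) - (2)*(4)) / 5 = 2
u = (-2 - (-4)*(2) - (-2)*(1) - (2)*(4)) / -5 = 0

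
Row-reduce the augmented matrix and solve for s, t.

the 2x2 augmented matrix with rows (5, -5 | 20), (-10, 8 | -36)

Forward elimination on [A|b]:
R2 <- R2 - (-2)*R1:  [  0  -2   4 ]
Row echelon form:
[ 5  -5  |  20 ]
[ 0  -2  |   4 ]
Back-substitution:
t = (4) / -2 = -2
s = (20 - (-5)*(-2)) / 5 = 2

(2, -2)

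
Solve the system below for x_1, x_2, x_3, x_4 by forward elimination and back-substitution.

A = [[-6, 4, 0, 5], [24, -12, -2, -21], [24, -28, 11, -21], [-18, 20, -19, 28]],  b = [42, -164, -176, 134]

(-1, 4, 4, 4)

Forward elimination on [A|b]:
R2 <- R2 - (-4)*R1:  [  0   4  -2  -1   4 ]
R3 <- R3 - (-4)*R1:  [   0  -12   11   -1   -8 ]
R4 <- R4 - (3)*R1:  [   0    8  -19   13    8 ]
R3 <- R3 - (-3)*R2:  [  0   0   5  -4   4 ]
R4 <- R4 - (2)*R2:  [   0    0  -15   15    0 ]
R4 <- R4 - (-3)*R3:  [  0   0   0   3  12 ]
Row echelon form:
[ -6  4   0   5  |  42 ]
[  0  4  -2  -1  |   4 ]
[  0  0   5  -4  |   4 ]
[  0  0   0   3  |  12 ]
Back-substitution:
x_4 = (12) / 3 = 4
x_3 = (4 - (-4)*(4)) / 5 = 4
x_2 = (4 - (-2)*(4) - (-1)*(4)) / 4 = 4
x_1 = (42 - (4)*(4) - (5)*(4)) / -6 = -1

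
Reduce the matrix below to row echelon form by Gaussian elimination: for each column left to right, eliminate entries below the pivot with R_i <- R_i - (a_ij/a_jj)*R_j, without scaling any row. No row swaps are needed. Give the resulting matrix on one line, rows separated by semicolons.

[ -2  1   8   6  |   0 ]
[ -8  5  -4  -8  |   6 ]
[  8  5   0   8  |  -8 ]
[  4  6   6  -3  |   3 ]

Forward elimination:
R2 <- R2 - (4)*R1:  [   0    1  -36  -32    6 ]
R3 <- R3 - (-4)*R1:  [  0   9  32  32  -8 ]
R4 <- R4 - (-2)*R1:  [  0   8  22   9   3 ]
R3 <- R3 - (9)*R2:  [   0    0  356  320  -62 ]
R4 <- R4 - (8)*R2:  [   0    0  310  265  -45 ]
R4 <- R4 - (155/178)*R3:  [        0         0         0  -1215/89    800/89 ]
Row echelon form:
[ -2  1    8         6  |       0 ]
[  0  1  -36       -32  |       6 ]
[  0  0  356       320  |     -62 ]
[  0  0    0  -1215/89  |  800/89 ]

REF = [-2 1 8 6 0; 0 1 -36 -32 6; 0 0 356 320 -62; 0 0 0 -1215/89 800/89]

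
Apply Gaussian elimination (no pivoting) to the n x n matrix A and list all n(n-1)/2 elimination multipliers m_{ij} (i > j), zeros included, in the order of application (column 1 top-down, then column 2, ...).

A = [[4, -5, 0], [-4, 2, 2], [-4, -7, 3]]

Forward elimination:
R2 <- R2 - (-1)*R1:  [  0  -3   2 ]
R3 <- R3 - (-1)*R1:  [   0  -12    3 ]
R3 <- R3 - (4)*R2:  [  0   0  -5 ]
Multipliers (in order of application): m_{21} = -1, m_{31} = -1, m_{32} = 4

multipliers: -1, -1, 4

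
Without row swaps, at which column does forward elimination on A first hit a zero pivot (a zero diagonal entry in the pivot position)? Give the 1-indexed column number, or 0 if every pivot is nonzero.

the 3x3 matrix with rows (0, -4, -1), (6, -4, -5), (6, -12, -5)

Naive forward elimination:
Pivot entry (1,1) is zero but row 2 has 6 in column 1 -> naive elimination stops; a row interchange (e.g. R1 <-> R2) would be required here.

first zero-pivot column = 1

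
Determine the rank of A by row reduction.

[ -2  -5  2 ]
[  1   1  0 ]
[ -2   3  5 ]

Row reduction:
R2 <- R2 - (-1/2)*R1:  [    0  -3/2     1 ]
R3 <- R3 - (1)*R1:  [ 0  8  3 ]
R3 <- R3 - (-16/3)*R2:  [    0     0  25/3 ]
Row echelon form:
[ -2    -5     2 ]
[  0  -3/2     1 ]
[  0     0  25/3 ]
Nonzero rows / pivot columns: 3

rank(A) = 3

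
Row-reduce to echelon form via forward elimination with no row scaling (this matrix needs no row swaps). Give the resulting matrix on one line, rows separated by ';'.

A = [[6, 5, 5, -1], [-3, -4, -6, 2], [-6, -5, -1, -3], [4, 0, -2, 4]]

REF = [6 5 5 -1; 0 -3/2 -7/2 3/2; 0 0 4 -4; 0 0 0 34/9]

Forward elimination:
R2 <- R2 - (-1/2)*R1:  [    0  -3/2  -7/2   3/2 ]
R3 <- R3 - (-1)*R1:  [  0   0   4  -4 ]
R4 <- R4 - (2/3)*R1:  [     0  -10/3  -16/3   14/3 ]
R4 <- R4 - (20/9)*R2:  [    0     0  22/9   4/3 ]
R4 <- R4 - (11/18)*R3:  [    0     0     0  34/9 ]
Row echelon form:
[ 6     5     5    -1 ]
[ 0  -3/2  -7/2   3/2 ]
[ 0     0     4    -4 ]
[ 0     0     0  34/9 ]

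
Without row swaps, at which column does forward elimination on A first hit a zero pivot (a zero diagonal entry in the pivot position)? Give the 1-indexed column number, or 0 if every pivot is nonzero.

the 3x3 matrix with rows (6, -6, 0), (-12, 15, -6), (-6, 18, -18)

Naive forward elimination:
R2 <- R2 - (-2)*R1:  [  0   3  -6 ]
R3 <- R3 - (-1)*R1:  [   0   12  -18 ]
R3 <- R3 - (4)*R2:  [ 0  0  6 ]
All pivots nonzero; naive elimination completes without hitting a zero pivot.

first zero-pivot column = 0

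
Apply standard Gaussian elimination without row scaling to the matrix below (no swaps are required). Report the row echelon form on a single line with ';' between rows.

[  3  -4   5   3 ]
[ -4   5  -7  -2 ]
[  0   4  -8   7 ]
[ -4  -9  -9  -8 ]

Forward elimination:
R2 <- R2 - (-4/3)*R1:  [    0  -1/3  -1/3     2 ]
R4 <- R4 - (-4/3)*R1:  [     0  -43/3   -7/3     -4 ]
R3 <- R3 - (-12)*R2:  [   0    0  -12   31 ]
R4 <- R4 - (43)*R2:  [   0    0   12  -90 ]
R4 <- R4 - (-1)*R3:  [   0    0    0  -59 ]
Row echelon form:
[ 3    -4     5    3 ]
[ 0  -1/3  -1/3    2 ]
[ 0     0   -12   31 ]
[ 0     0     0  -59 ]

REF = [3 -4 5 3; 0 -1/3 -1/3 2; 0 0 -12 31; 0 0 0 -59]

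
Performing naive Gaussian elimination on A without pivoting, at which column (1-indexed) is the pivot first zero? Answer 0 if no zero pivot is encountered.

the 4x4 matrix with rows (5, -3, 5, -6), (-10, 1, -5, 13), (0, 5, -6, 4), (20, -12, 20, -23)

Naive forward elimination:
R2 <- R2 - (-2)*R1:  [  0  -5   5   1 ]
R4 <- R4 - (4)*R1:  [ 0  0  0  1 ]
R3 <- R3 - (-1)*R2:  [  0   0  -1   5 ]
All pivots nonzero; naive elimination completes without hitting a zero pivot.

first zero-pivot column = 0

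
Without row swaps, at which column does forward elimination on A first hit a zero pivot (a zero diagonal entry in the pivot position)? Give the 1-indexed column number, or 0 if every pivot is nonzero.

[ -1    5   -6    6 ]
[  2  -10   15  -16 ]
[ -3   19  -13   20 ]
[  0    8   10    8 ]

Naive forward elimination:
R2 <- R2 - (-2)*R1:  [  0   0   3  -4 ]
R3 <- R3 - (3)*R1:  [ 0  4  5  2 ]
Matrix at this point:
[ -1  5  -6   6 ]
[  0  0   3  -4 ]
[  0  4   5   2 ]
[  0  8  10   8 ]
Pivot entry (2,2) is zero but row 3 has 4 in column 2 -> naive elimination stops; a row interchange (e.g. R2 <-> R3) would be required here.

first zero-pivot column = 2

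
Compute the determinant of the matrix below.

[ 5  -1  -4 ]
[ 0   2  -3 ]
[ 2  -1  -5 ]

det(A) = -43

Forward elimination:
R3 <- R3 - (2/5)*R1:  [     0   -3/5  -17/5 ]
R3 <- R3 - (-3/10)*R2:  [      0       0  -43/10 ]
Upper-triangular form:
[ 5  -1      -4 ]
[ 0   2      -3 ]
[ 0   0  -43/10 ]
det(A) = (-1)^0 * (5) * (2) * (-43/10) = -43  (0 row swaps -> sign +1)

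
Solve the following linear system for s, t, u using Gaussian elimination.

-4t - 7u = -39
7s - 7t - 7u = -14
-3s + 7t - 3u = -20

Forward elimination on [A|b]:
R1 <-> R2   (pivot in column 1 was zero)
[  7  -7  -7  -14 ]
[  0  -4  -7  -39 ]
[ -3   7  -3  -20 ]
R3 <- R3 - (-3/7)*R1:  [   0    4   -6  -26 ]
R3 <- R3 - (-1)*R2:  [   0    0  -13  -65 ]
Row echelon form:
[ 7  -7   -7  |  -14 ]
[ 0  -4   -7  |  -39 ]
[ 0   0  -13  |  -65 ]
Back-substitution:
u = (-65) / -13 = 5
t = (-39 - (-7)*(5)) / -4 = 1
s = (-14 - (-7)*(1) - (-7)*(5)) / 7 = 4

(4, 1, 5)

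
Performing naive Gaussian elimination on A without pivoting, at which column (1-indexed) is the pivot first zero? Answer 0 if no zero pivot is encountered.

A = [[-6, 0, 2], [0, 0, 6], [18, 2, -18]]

first zero-pivot column = 2

Naive forward elimination:
R3 <- R3 - (-3)*R1:  [   0    2  -12 ]
Matrix at this point:
[ -6  0    2 ]
[  0  0    6 ]
[  0  2  -12 ]
Pivot entry (2,2) is zero but row 3 has 2 in column 2 -> naive elimination stops; a row interchange (e.g. R2 <-> R3) would be required here.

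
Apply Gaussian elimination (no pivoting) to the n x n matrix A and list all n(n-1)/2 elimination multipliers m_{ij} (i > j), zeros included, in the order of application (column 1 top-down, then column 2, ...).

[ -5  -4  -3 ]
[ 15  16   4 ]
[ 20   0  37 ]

multipliers: -3, -4, -4

Forward elimination:
R2 <- R2 - (-3)*R1:  [  0   4  -5 ]
R3 <- R3 - (-4)*R1:  [   0  -16   25 ]
R3 <- R3 - (-4)*R2:  [ 0  0  5 ]
Multipliers (in order of application): m_{21} = -3, m_{31} = -4, m_{32} = -4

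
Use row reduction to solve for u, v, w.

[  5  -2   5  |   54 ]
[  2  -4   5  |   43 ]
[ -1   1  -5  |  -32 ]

Forward elimination on [A|b]:
R2 <- R2 - (2/5)*R1:  [     0  -16/5      3  107/5 ]
R3 <- R3 - (-1/5)*R1:  [      0     3/5      -4  -106/5 ]
R3 <- R3 - (-3/16)*R2:  [       0        0   -55/16  -275/16 ]
Row echelon form:
[ 5     -2       5  |       54 ]
[ 0  -16/5       3  |    107/5 ]
[ 0      0  -55/16  |  -275/16 ]
Back-substitution:
w = (-275/16) / (-55/16) = 5
v = (107/5 - (3)*(5)) / (-16/5) = -2
u = (54 - (-2)*(-2) - (5)*(5)) / 5 = 5

(5, -2, 5)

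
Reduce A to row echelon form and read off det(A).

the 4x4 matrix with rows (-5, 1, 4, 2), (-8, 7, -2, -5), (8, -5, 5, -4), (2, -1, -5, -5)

Forward elimination:
R2 <- R2 - (8/5)*R1:  [     0   27/5  -42/5  -41/5 ]
R3 <- R3 - (-8/5)*R1:  [     0  -17/5   57/5   -4/5 ]
R4 <- R4 - (-2/5)*R1:  [     0   -3/5  -17/5  -21/5 ]
R3 <- R3 - (-17/27)*R2:  [       0        0     55/9  -161/27 ]
R4 <- R4 - (-1/9)*R2:  [     0      0  -13/3  -46/9 ]
R4 <- R4 - (-39/55)*R3:  [         0          0          0  -1541/165 ]
Upper-triangular form:
[ -5     1      4          2 ]
[  0  27/5  -42/5      -41/5 ]
[  0     0   55/9    -161/27 ]
[  0     0      0  -1541/165 ]
det(A) = (-1)^0 * (-5) * (27/5) * (55/9) * (-1541/165) = 1541  (0 row swaps -> sign +1)

det(A) = 1541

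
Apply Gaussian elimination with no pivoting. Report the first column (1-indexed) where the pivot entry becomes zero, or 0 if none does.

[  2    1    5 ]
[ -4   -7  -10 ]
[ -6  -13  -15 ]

Naive forward elimination:
R2 <- R2 - (-2)*R1:  [  0  -5   0 ]
R3 <- R3 - (-3)*R1:  [   0  -10    0 ]
R3 <- R3 - (2)*R2:  [ 0  0  0 ]
Matrix at this point:
[ 2   1  5 ]
[ 0  -5  0 ]
[ 0   0  0 ]
Pivot entry (3,3) in the last row is zero and there are no rows below to swap with -> zero pivot in column 3 (A is singular).

first zero-pivot column = 3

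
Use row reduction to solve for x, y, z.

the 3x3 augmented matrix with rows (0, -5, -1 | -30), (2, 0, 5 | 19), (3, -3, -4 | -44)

Forward elimination on [A|b]:
R1 <-> R2   (pivot in column 1 was zero)
[ 2   0   5   19 ]
[ 0  -5  -1  -30 ]
[ 3  -3  -4  -44 ]
R3 <- R3 - (3/2)*R1:  [      0      -3   -23/2  -145/2 ]
R3 <- R3 - (3/5)*R2:  [       0        0  -109/10   -109/2 ]
Row echelon form:
[ 2   0        5  |      19 ]
[ 0  -5       -1  |     -30 ]
[ 0   0  -109/10  |  -109/2 ]
Back-substitution:
z = (-109/2) / (-109/10) = 5
y = (-30 - (-1)*(5)) / -5 = 5
x = (19 - (5)*(5)) / 2 = -3

(-3, 5, 5)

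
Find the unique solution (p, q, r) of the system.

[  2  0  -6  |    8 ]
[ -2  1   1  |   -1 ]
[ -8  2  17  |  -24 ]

Forward elimination on [A|b]:
R2 <- R2 - (-1)*R1:  [  0   1  -5   7 ]
R3 <- R3 - (-4)*R1:  [  0   2  -7   8 ]
R3 <- R3 - (2)*R2:  [  0   0   3  -6 ]
Row echelon form:
[ 2  0  -6  |   8 ]
[ 0  1  -5  |   7 ]
[ 0  0   3  |  -6 ]
Back-substitution:
r = (-6) / 3 = -2
q = (7 - (-5)*(-2)) / 1 = -3
p = (8 - (-6)*(-2)) / 2 = -2

(-2, -3, -2)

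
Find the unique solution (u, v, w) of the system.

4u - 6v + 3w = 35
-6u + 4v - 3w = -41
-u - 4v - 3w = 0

Forward elimination on [A|b]:
R2 <- R2 - (-3/2)*R1:  [    0    -5   3/2  23/2 ]
R3 <- R3 - (-1/4)*R1:  [     0  -11/2   -9/4   35/4 ]
R3 <- R3 - (11/10)*R2:  [      0       0  -39/10  -39/10 ]
Row echelon form:
[ 4  -6       3  |      35 ]
[ 0  -5     3/2  |    23/2 ]
[ 0   0  -39/10  |  -39/10 ]
Back-substitution:
w = (-39/10) / (-39/10) = 1
v = (23/2 - (3/2)*(1)) / -5 = -2
u = (35 - (-6)*(-2) - (3)*(1)) / 4 = 5

(5, -2, 1)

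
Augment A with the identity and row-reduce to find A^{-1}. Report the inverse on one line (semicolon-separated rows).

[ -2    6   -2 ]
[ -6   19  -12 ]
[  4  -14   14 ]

Gauss-Jordan on [A | I]:
R1 <- (1/-2)*R1:  [    1    -3     1  |  -1/2     0     0 ]
R2 <- R2 - (-6)*R1:  [  0   1  -6  |  -3   1   0 ]
R3 <- R3 - (4)*R1:  [  0  -2  10  |   2   0   1 ]
R1 <- R1 - (-3)*R2:  [     1      0    -17  |  -19/2      3      0 ]
R3 <- R3 - (-2)*R2:  [  0   0  -2  |  -4   2   1 ]
R3 <- (1/-2)*R3:  [    0     0     1  |     2    -1  -1/2 ]
R1 <- R1 - (-17)*R3:  [     1      0      0  |   49/2    -14  -17/2 ]
R2 <- R2 - (-6)*R3:  [  0   1   0  |   9  -5  -3 ]
Right block of [I | A^{-1}] is the inverse:
[ 49/2  -14  -17/2 ]
[    9   -5     -3 ]
[    2   -1   -1/2 ]

inverse = [49/2 -14 -17/2; 9 -5 -3; 2 -1 -1/2]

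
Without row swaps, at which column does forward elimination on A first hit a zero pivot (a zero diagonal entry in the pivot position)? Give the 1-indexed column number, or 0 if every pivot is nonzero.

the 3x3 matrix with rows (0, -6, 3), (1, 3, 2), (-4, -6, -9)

first zero-pivot column = 1

Naive forward elimination:
Pivot entry (1,1) is zero but row 2 has 1 in column 1 -> naive elimination stops; a row interchange (e.g. R1 <-> R2) would be required here.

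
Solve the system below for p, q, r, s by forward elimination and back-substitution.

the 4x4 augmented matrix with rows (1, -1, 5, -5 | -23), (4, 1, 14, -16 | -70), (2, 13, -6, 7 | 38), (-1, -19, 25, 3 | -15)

(2, 0, -1, 4)

Forward elimination on [A|b]:
R2 <- R2 - (4)*R1:  [  0   5  -6   4  22 ]
R3 <- R3 - (2)*R1:  [   0   15  -16   17   84 ]
R4 <- R4 - (-1)*R1:  [   0  -20   30   -2  -38 ]
R3 <- R3 - (3)*R2:  [  0   0   2   5  18 ]
R4 <- R4 - (-4)*R2:  [  0   0   6  14  50 ]
R4 <- R4 - (3)*R3:  [  0   0   0  -1  -4 ]
Row echelon form:
[ 1  -1   5  -5  |  -23 ]
[ 0   5  -6   4  |   22 ]
[ 0   0   2   5  |   18 ]
[ 0   0   0  -1  |   -4 ]
Back-substitution:
s = (-4) / -1 = 4
r = (18 - (5)*(4)) / 2 = -1
q = (22 - (-6)*(-1) - (4)*(4)) / 5 = 0
p = (-23 - (-1)*(0) - (5)*(-1) - (-5)*(4)) / 1 = 2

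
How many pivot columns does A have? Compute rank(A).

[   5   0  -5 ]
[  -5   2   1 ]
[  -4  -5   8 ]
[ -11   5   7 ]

rank(A) = 3

Row reduction:
R2 <- R2 - (-1)*R1:  [  0   2  -4 ]
R3 <- R3 - (-4/5)*R1:  [  0  -5   4 ]
R4 <- R4 - (-11/5)*R1:  [  0   5  -4 ]
R3 <- R3 - (-5/2)*R2:  [  0   0  -6 ]
R4 <- R4 - (5/2)*R2:  [ 0  0  6 ]
R4 <- R4 - (-1)*R3:  [ 0  0  0 ]
Row echelon form:
[ 5  0  -5 ]
[ 0  2  -4 ]
[ 0  0  -6 ]
[ 0  0   0 ]
Nonzero rows / pivot columns: 3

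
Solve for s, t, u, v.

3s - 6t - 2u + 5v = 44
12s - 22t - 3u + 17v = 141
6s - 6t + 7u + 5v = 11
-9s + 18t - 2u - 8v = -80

(-2, -4, -3, 4)

Forward elimination on [A|b]:
R2 <- R2 - (4)*R1:  [   0    2    5   -3  -35 ]
R3 <- R3 - (2)*R1:  [   0    6   11   -5  -77 ]
R4 <- R4 - (-3)*R1:  [  0   0  -8   7  52 ]
R3 <- R3 - (3)*R2:  [  0   0  -4   4  28 ]
R4 <- R4 - (2)*R3:  [  0   0   0  -1  -4 ]
Row echelon form:
[ 3  -6  -2   5  |   44 ]
[ 0   2   5  -3  |  -35 ]
[ 0   0  -4   4  |   28 ]
[ 0   0   0  -1  |   -4 ]
Back-substitution:
v = (-4) / -1 = 4
u = (28 - (4)*(4)) / -4 = -3
t = (-35 - (5)*(-3) - (-3)*(4)) / 2 = -4
s = (44 - (-6)*(-4) - (-2)*(-3) - (5)*(4)) / 3 = -2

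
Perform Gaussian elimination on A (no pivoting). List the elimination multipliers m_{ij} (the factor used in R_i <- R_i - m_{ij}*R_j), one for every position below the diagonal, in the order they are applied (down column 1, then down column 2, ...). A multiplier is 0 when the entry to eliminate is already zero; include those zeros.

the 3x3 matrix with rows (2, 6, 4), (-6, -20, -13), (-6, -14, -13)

Forward elimination:
R2 <- R2 - (-3)*R1:  [  0  -2  -1 ]
R3 <- R3 - (-3)*R1:  [  0   4  -1 ]
R3 <- R3 - (-2)*R2:  [  0   0  -3 ]
Multipliers (in order of application): m_{21} = -3, m_{31} = -3, m_{32} = -2

multipliers: -3, -3, -2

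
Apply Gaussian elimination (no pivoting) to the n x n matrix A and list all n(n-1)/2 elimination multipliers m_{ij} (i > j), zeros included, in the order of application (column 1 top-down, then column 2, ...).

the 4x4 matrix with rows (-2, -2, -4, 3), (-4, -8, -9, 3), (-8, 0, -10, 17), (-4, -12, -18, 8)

Forward elimination:
R2 <- R2 - (2)*R1:  [  0  -4  -1  -3 ]
R3 <- R3 - (4)*R1:  [ 0  8  6  5 ]
R4 <- R4 - (2)*R1:  [   0   -8  -10    2 ]
R3 <- R3 - (-2)*R2:  [  0   0   4  -1 ]
R4 <- R4 - (2)*R2:  [  0   0  -8   8 ]
R4 <- R4 - (-2)*R3:  [ 0  0  0  6 ]
Multipliers (in order of application): m_{21} = 2, m_{31} = 4, m_{41} = 2, m_{32} = -2, m_{42} = 2, m_{43} = -2

multipliers: 2, 4, 2, -2, 2, -2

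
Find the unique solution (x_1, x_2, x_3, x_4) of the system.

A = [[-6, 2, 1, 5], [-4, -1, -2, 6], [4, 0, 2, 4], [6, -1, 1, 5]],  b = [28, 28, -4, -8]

(-4, -4, 2, 2)

Forward elimination on [A|b]:
R2 <- R2 - (2/3)*R1:  [    0  -7/3  -8/3   8/3  28/3 ]
R3 <- R3 - (-2/3)*R1:  [    0   4/3   8/3  22/3  44/3 ]
R4 <- R4 - (-1)*R1:  [  0   1   2  10  20 ]
R3 <- R3 - (-4/7)*R2:  [    0     0   8/7  62/7    20 ]
R4 <- R4 - (-3/7)*R2:  [    0     0   6/7  78/7    24 ]
R4 <- R4 - (3/4)*R3:  [   0    0    0  9/2    9 ]
Row echelon form:
[ -6     2     1     5  |    28 ]
[  0  -7/3  -8/3   8/3  |  28/3 ]
[  0     0   8/7  62/7  |    20 ]
[  0     0     0   9/2  |     9 ]
Back-substitution:
x_4 = (9) / (9/2) = 2
x_3 = (20 - (62/7)*(2)) / (8/7) = 2
x_2 = (28/3 - (-8/3)*(2) - (8/3)*(2)) / (-7/3) = -4
x_1 = (28 - (2)*(-4) - (1)*(2) - (5)*(2)) / -6 = -4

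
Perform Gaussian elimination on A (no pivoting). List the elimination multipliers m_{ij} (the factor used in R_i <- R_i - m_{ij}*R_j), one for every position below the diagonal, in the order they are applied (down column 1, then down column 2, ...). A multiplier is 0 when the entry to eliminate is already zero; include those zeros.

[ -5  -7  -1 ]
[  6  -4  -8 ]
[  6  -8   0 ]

multipliers: -6/5, -6/5, 41/31

Forward elimination:
R2 <- R2 - (-6/5)*R1:  [     0  -62/5  -46/5 ]
R3 <- R3 - (-6/5)*R1:  [     0  -82/5   -6/5 ]
R3 <- R3 - (41/31)*R2:  [      0       0  340/31 ]
Multipliers (in order of application): m_{21} = -6/5, m_{31} = -6/5, m_{32} = 41/31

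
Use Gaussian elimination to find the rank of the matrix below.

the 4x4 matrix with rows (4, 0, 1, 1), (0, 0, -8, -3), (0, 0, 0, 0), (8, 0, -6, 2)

Row reduction:
R4 <- R4 - (2)*R1:  [  0   0  -8   0 ]
R4 <- R4 - (1)*R2:  [ 0  0  0  3 ]
R3 <-> R4   (pivot in column 4 was zero)
[ 4  0   1   1 ]
[ 0  0  -8  -3 ]
[ 0  0   0   3 ]
[ 0  0   0   0 ]
Row echelon form:
[ 4  0   1   1 ]
[ 0  0  -8  -3 ]
[ 0  0   0   3 ]
[ 0  0   0   0 ]
Nonzero rows / pivot columns: 3

rank(A) = 3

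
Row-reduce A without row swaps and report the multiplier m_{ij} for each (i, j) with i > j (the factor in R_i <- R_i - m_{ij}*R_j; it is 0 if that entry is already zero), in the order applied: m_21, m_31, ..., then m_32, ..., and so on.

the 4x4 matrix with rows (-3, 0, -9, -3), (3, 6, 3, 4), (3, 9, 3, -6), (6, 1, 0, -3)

multipliers: -1, -1, -2, 3/2, 1/6, -17/3

Forward elimination:
R2 <- R2 - (-1)*R1:  [  0   6  -6   1 ]
R3 <- R3 - (-1)*R1:  [  0   9  -6  -9 ]
R4 <- R4 - (-2)*R1:  [   0    1  -18   -9 ]
R3 <- R3 - (3/2)*R2:  [     0      0      3  -21/2 ]
R4 <- R4 - (1/6)*R2:  [     0      0    -17  -55/6 ]
R4 <- R4 - (-17/3)*R3:  [      0       0       0  -206/3 ]
Multipliers (in order of application): m_{21} = -1, m_{31} = -1, m_{41} = -2, m_{32} = 3/2, m_{42} = 1/6, m_{43} = -17/3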